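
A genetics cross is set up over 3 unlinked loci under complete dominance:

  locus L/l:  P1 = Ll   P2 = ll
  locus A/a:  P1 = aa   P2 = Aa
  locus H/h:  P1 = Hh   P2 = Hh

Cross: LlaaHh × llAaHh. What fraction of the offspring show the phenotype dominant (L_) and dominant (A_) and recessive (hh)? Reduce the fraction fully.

LlaaHh gametes: LaH×2, Lah×2, laH×2, lah×2
llAaHh gametes: lAH×2, lAh×2, laH×2, lah×2
LlaaHh×llAaHh grid (8·8=64): LlAaHH=4 LlAaHh=8 LlAahh=4 LlaaHH=4 LlaaHh=8 Llaahh=4 llAaHH=4 llAaHh=8 llAahh=4 llaaHH=4 llaaHh=8 llaahh=4
L_ A_ hh hits 4/64; gcd=4; 4÷4/64÷4 = 1/16

P(L_ A_ hh) = 1/16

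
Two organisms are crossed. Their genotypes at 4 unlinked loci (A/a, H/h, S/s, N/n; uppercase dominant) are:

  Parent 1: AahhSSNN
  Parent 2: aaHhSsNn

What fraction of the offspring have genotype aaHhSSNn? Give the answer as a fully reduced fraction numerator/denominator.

P(aaHhSSNn) = 1/16

AahhSSNN gametes: AhSN×8, ahSN×8
aaHhSsNn gametes: aHSN×2, aHSn×2, aHsN×2, aHsn×2, ahSN×2, ahSn×2, ahsN×2, ahsn×2
AahhSSNN×aaHhSsNn grid (16·16=256): AaHhSSNN=16 AaHhSSNn=16 AaHhSsNN=16 AaHhSsNn=16 AahhSSNN=16 AahhSSNn=16 AahhSsNN=16 AahhSsNn=16 aaHhSSNN=16 aaHhSSNn=16 aaHhSsNN=16 aaHhSsNn=16 aahhSSNN=16 aahhSSNn=16 aahhSsNN=16 aahhSsNn=16
aaHhSSNn hits 16/256; gcd=16; 16÷16/256÷16 = 1/16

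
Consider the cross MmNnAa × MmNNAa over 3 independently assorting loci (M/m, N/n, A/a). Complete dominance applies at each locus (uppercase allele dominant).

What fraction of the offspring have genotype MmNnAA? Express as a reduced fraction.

MmNnAa gametes: MNA×1, MNa×1, MnA×1, Mna×1, mNA×1, mNa×1, mnA×1, mna×1
MmNNAa gametes: MNA×2, MNa×2, mNA×2, mNa×2
MmNnAa×MmNNAa grid (8·8=64): MMNNAA=2 MMNNAa=4 MMNNaa=2 MMNnAA=2 MMNnAa=4 MMNnaa=2 MmNNAA=4 MmNNAa=8 MmNNaa=4 MmNnAA=4 MmNnAa=8 MmNnaa=4 mmNNAA=2 mmNNAa=4 mmNNaa=2 mmNnAA=2 mmNnAa=4 mmNnaa=2
MmNnAA hits 4/64; gcd=4; 4÷4/64÷4 = 1/16

P(MmNnAA) = 1/16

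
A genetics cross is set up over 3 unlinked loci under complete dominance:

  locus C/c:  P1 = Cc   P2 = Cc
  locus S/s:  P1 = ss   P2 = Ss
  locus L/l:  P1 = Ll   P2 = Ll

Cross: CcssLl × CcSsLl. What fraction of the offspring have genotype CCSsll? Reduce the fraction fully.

P(CCSsll) = 1/32

CcssLl gametes: CsL×2, Csl×2, csL×2, csl×2
CcSsLl gametes: CSL×1, CSl×1, CsL×1, Csl×1, cSL×1, cSl×1, csL×1, csl×1
CcssLl×CcSsLl grid (8·8=64): CCSsLL=2 CCSsLl=4 CCSsll=2 CCssLL=2 CCssLl=4 CCssll=2 CcSsLL=4 CcSsLl=8 CcSsll=4 CcssLL=4 CcssLl=8 Ccssll=4 ccSsLL=2 ccSsLl=4 ccSsll=2 ccssLL=2 ccssLl=4 ccssll=2
CCSsll hits 2/64; gcd=2; 2÷2/64÷2 = 1/32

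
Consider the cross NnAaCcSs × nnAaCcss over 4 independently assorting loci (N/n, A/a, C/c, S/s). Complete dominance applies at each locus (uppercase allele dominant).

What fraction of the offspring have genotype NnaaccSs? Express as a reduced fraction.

P(NnaaccSs) = 1/64

NnAaCcSs gametes: NACS×1, NACs×1, NAcS×1, NAcs×1, NaCS×1, NaCs×1, NacS×1, Nacs×1, nACS×1, nACs×1, nAcS×1, nAcs×1, naCS×1, naCs×1, nacS×1, nacs×1
nnAaCcss gametes: nACs×4, nAcs×4, naCs×4, nacs×4
NnAaCcSs×nnAaCcss grid (16·16=256): NnAACCSs=4 NnAACCss=4 NnAACcSs=8 NnAACcss=8 NnAAccSs=4 NnAAccss=4 NnAaCCSs=8 NnAaCCss=8 NnAaCcSs=16 NnAaCcss=16 NnAaccSs=8 NnAaccss=8 NnaaCCSs=4 NnaaCCss=4 NnaaCcSs=8 NnaaCcss=8 NnaaccSs=4 Nnaaccss=4 nnAACCSs=4 nnAACCss=4 nnAACcSs=8 nnAACcss=8 nnAAccSs=4 nnAAccss=4 nnAaCCSs=8 nnAaCCss=8 nnAaCcSs=16 nnAaCcss=16 nnAaccSs=8 nnAaccss=8 nnaaCCSs=4 nnaaCCss=4 nnaaCcSs=8 nnaaCcss=8 nnaaccSs=4 nnaaccss=4
NnaaccSs hits 4/256; gcd=4; 4÷4/256÷4 = 1/64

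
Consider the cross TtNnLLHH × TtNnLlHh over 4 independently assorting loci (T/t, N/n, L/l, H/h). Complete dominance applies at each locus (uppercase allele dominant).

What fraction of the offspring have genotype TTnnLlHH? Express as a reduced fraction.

TtNnLLHH gametes: TNLH×4, TnLH×4, tNLH×4, tnLH×4
TtNnLlHh gametes: TNLH×1, TNLh×1, TNlH×1, TNlh×1, TnLH×1, TnLh×1, TnlH×1, Tnlh×1, tNLH×1, tNLh×1, tNlH×1, tNlh×1, tnLH×1, tnLh×1, tnlH×1, tnlh×1
TtNnLLHH×TtNnLlHh grid (16·16=256): TTNNLLHH=4 TTNNLLHh=4 TTNNLlHH=4 TTNNLlHh=4 TTNnLLHH=8 TTNnLLHh=8 TTNnLlHH=8 TTNnLlHh=8 TTnnLLHH=4 TTnnLLHh=4 TTnnLlHH=4 TTnnLlHh=4 TtNNLLHH=8 TtNNLLHh=8 TtNNLlHH=8 TtNNLlHh=8 TtNnLLHH=16 TtNnLLHh=16 TtNnLlHH=16 TtNnLlHh=16 TtnnLLHH=8 TtnnLLHh=8 TtnnLlHH=8 TtnnLlHh=8 ttNNLLHH=4 ttNNLLHh=4 ttNNLlHH=4 ttNNLlHh=4 ttNnLLHH=8 ttNnLLHh=8 ttNnLlHH=8 ttNnLlHh=8 ttnnLLHH=4 ttnnLLHh=4 ttnnLlHH=4 ttnnLlHh=4
TTnnLlHH hits 4/256; gcd=4; 4÷4/256÷4 = 1/64

P(TTnnLlHH) = 1/64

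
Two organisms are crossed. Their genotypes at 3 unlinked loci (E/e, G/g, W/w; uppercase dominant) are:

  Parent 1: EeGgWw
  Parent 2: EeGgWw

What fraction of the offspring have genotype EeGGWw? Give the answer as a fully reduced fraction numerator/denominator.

P(EeGGWw) = 1/16

EeGgWw gametes: EGW×1, EGw×1, EgW×1, Egw×1, eGW×1, eGw×1, egW×1, egw×1
EeGgWw gametes: EGW×1, EGw×1, EgW×1, Egw×1, eGW×1, eGw×1, egW×1, egw×1
EeGgWw×EeGgWw grid (8·8=64): EEGGWW=1 EEGGWw=2 EEGGww=1 EEGgWW=2 EEGgWw=4 EEGgww=2 EEggWW=1 EEggWw=2 EEggww=1 EeGGWW=2 EeGGWw=4 EeGGww=2 EeGgWW=4 EeGgWw=8 EeGgww=4 EeggWW=2 EeggWw=4 Eeggww=2 eeGGWW=1 eeGGWw=2 eeGGww=1 eeGgWW=2 eeGgWw=4 eeGgww=2 eeggWW=1 eeggWw=2 eeggww=1
EeGGWw hits 4/64; gcd=4; 4÷4/64÷4 = 1/16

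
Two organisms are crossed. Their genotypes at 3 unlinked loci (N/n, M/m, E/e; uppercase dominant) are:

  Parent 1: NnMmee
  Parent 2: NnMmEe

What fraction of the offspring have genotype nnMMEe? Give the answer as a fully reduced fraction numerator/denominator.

P(nnMMEe) = 1/32

NnMmee gametes: NMe×2, Nme×2, nMe×2, nme×2
NnMmEe gametes: NME×1, NMe×1, NmE×1, Nme×1, nME×1, nMe×1, nmE×1, nme×1
NnMmee×NnMmEe grid (8·8=64): NNMMEe=2 NNMMee=2 NNMmEe=4 NNMmee=4 NNmmEe=2 NNmmee=2 NnMMEe=4 NnMMee=4 NnMmEe=8 NnMmee=8 NnmmEe=4 Nnmmee=4 nnMMEe=2 nnMMee=2 nnMmEe=4 nnMmee=4 nnmmEe=2 nnmmee=2
nnMMEe hits 2/64; gcd=2; 2÷2/64÷2 = 1/32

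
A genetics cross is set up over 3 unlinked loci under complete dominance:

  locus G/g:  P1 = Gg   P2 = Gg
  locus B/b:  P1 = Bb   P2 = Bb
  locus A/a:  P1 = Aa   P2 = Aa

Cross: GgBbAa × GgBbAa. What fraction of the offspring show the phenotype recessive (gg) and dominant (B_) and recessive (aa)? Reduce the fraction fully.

GgBbAa gametes: GBA×1, GBa×1, GbA×1, Gba×1, gBA×1, gBa×1, gbA×1, gba×1
GgBbAa gametes: GBA×1, GBa×1, GbA×1, Gba×1, gBA×1, gBa×1, gbA×1, gba×1
GgBbAa×GgBbAa grid (8·8=64): GGBBAA=1 GGBBAa=2 GGBBaa=1 GGBbAA=2 GGBbAa=4 GGBbaa=2 GGbbAA=1 GGbbAa=2 GGbbaa=1 GgBBAA=2 GgBBAa=4 GgBBaa=2 GgBbAA=4 GgBbAa=8 GgBbaa=4 GgbbAA=2 GgbbAa=4 Ggbbaa=2 ggBBAA=1 ggBBAa=2 ggBBaa=1 ggBbAA=2 ggBbAa=4 ggBbaa=2 ggbbAA=1 ggbbAa=2 ggbbaa=1
gg B_ aa hits 3/64; gcd=1; 3÷1/64÷1 = 3/64

P(gg B_ aa) = 3/64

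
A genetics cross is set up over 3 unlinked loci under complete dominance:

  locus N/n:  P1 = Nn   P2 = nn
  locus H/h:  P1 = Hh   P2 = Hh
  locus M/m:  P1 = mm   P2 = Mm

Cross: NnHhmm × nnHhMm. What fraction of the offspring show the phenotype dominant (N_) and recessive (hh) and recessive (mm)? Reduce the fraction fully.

NnHhmm gametes: NHm×2, Nhm×2, nHm×2, nhm×2
nnHhMm gametes: nHM×2, nHm×2, nhM×2, nhm×2
NnHhmm×nnHhMm grid (8·8=64): NnHHMm=4 NnHHmm=4 NnHhMm=8 NnHhmm=8 NnhhMm=4 Nnhhmm=4 nnHHMm=4 nnHHmm=4 nnHhMm=8 nnHhmm=8 nnhhMm=4 nnhhmm=4
N_ hh mm hits 4/64; gcd=4; 4÷4/64÷4 = 1/16

P(N_ hh mm) = 1/16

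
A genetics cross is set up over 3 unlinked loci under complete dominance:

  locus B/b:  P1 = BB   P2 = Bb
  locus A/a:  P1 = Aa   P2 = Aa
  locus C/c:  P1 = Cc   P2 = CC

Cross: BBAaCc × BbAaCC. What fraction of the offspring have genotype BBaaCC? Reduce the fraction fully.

P(BBaaCC) = 1/16

BBAaCc gametes: BAC×2, BAc×2, BaC×2, Bac×2
BbAaCC gametes: BAC×2, BaC×2, bAC×2, baC×2
BBAaCc×BbAaCC grid (8·8=64): BBAACC=4 BBAACc=4 BBAaCC=8 BBAaCc=8 BBaaCC=4 BBaaCc=4 BbAACC=4 BbAACc=4 BbAaCC=8 BbAaCc=8 BbaaCC=4 BbaaCc=4
BBaaCC hits 4/64; gcd=4; 4÷4/64÷4 = 1/16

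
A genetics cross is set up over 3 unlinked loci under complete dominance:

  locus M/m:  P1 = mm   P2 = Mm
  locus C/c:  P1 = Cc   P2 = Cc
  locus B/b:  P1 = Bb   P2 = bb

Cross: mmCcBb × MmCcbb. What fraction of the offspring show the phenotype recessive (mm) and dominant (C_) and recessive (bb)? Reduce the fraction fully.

P(mm C_ bb) = 3/16

mmCcBb gametes: mCB×2, mCb×2, mcB×2, mcb×2
MmCcbb gametes: MCb×2, Mcb×2, mCb×2, mcb×2
mmCcBb×MmCcbb grid (8·8=64): MmCCBb=4 MmCCbb=4 MmCcBb=8 MmCcbb=8 MmccBb=4 Mmccbb=4 mmCCBb=4 mmCCbb=4 mmCcBb=8 mmCcbb=8 mmccBb=4 mmccbb=4
mm C_ bb hits 12/64; gcd=4; 12÷4/64÷4 = 3/16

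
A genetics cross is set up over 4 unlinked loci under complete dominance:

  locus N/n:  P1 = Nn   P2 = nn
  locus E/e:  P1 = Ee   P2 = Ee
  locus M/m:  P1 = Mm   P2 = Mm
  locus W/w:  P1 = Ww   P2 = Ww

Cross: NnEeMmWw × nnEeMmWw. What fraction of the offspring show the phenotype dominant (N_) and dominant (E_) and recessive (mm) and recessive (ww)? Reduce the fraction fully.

P(N_ E_ mm ww) = 3/128

NnEeMmWw gametes: NEMW×1, NEMw×1, NEmW×1, NEmw×1, NeMW×1, NeMw×1, NemW×1, Nemw×1, nEMW×1, nEMw×1, nEmW×1, nEmw×1, neMW×1, neMw×1, nemW×1, nemw×1
nnEeMmWw gametes: nEMW×2, nEMw×2, nEmW×2, nEmw×2, neMW×2, neMw×2, nemW×2, nemw×2
NnEeMmWw×nnEeMmWw grid (16·16=256): NnEEMMWW=2 NnEEMMWw=4 NnEEMMww=2 NnEEMmWW=4 NnEEMmWw=8 NnEEMmww=4 NnEEmmWW=2 NnEEmmWw=4 NnEEmmww=2 NnEeMMWW=4 NnEeMMWw=8 NnEeMMww=4 NnEeMmWW=8 NnEeMmWw=16 NnEeMmww=8 NnEemmWW=4 NnEemmWw=8 NnEemmww=4 NneeMMWW=2 NneeMMWw=4 NneeMMww=2 NneeMmWW=4 NneeMmWw=8 NneeMmww=4 NneemmWW=2 NneemmWw=4 Nneemmww=2 nnEEMMWW=2 nnEEMMWw=4 nnEEMMww=2 nnEEMmWW=4 nnEEMmWw=8 nnEEMmww=4 nnEEmmWW=2 nnEEmmWw=4 nnEEmmww=2 nnEeMMWW=4 nnEeMMWw=8 nnEeMMww=4 nnEeMmWW=8 nnEeMmWw=16 nnEeMmww=8 nnEemmWW=4 nnEemmWw=8 nnEemmww=4 nneeMMWW=2 nneeMMWw=4 nneeMMww=2 nneeMmWW=4 nneeMmWw=8 nneeMmww=4 nneemmWW=2 nneemmWw=4 nneemmww=2
N_ E_ mm ww hits 6/256; gcd=2; 6÷2/256÷2 = 3/128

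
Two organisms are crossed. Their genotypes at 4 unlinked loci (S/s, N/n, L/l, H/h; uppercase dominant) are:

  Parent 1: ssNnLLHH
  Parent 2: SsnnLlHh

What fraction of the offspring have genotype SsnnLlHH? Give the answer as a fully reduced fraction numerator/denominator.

P(SsnnLlHH) = 1/16

ssNnLLHH gametes: sNLH×8, snLH×8
SsnnLlHh gametes: SnLH×2, SnLh×2, SnlH×2, Snlh×2, snLH×2, snLh×2, snlH×2, snlh×2
ssNnLLHH×SsnnLlHh grid (16·16=256): SsNnLLHH=16 SsNnLLHh=16 SsNnLlHH=16 SsNnLlHh=16 SsnnLLHH=16 SsnnLLHh=16 SsnnLlHH=16 SsnnLlHh=16 ssNnLLHH=16 ssNnLLHh=16 ssNnLlHH=16 ssNnLlHh=16 ssnnLLHH=16 ssnnLLHh=16 ssnnLlHH=16 ssnnLlHh=16
SsnnLlHH hits 16/256; gcd=16; 16÷16/256÷16 = 1/16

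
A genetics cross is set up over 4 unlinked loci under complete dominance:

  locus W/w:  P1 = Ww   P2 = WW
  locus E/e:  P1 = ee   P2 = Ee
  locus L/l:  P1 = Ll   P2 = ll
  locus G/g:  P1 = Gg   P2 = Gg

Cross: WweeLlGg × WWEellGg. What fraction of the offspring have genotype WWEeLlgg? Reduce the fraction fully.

P(WWEeLlgg) = 1/32

WweeLlGg gametes: WeLG×2, WeLg×2, WelG×2, Welg×2, weLG×2, weLg×2, welG×2, welg×2
WWEellGg gametes: WElG×4, WElg×4, WelG×4, Welg×4
WweeLlGg×WWEellGg grid (16·16=256): WWEeLlGG=8 WWEeLlGg=16 WWEeLlgg=8 WWEellGG=8 WWEellGg=16 WWEellgg=8 WWeeLlGG=8 WWeeLlGg=16 WWeeLlgg=8 WWeellGG=8 WWeellGg=16 WWeellgg=8 WwEeLlGG=8 WwEeLlGg=16 WwEeLlgg=8 WwEellGG=8 WwEellGg=16 WwEellgg=8 WweeLlGG=8 WweeLlGg=16 WweeLlgg=8 WweellGG=8 WweellGg=16 Wweellgg=8
WWEeLlgg hits 8/256; gcd=8; 8÷8/256÷8 = 1/32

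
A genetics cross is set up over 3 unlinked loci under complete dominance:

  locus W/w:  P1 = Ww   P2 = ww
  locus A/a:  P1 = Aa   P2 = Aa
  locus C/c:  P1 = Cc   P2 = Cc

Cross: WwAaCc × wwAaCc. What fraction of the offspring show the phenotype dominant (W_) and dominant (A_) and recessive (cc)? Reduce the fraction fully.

P(W_ A_ cc) = 3/32

WwAaCc gametes: WAC×1, WAc×1, WaC×1, Wac×1, wAC×1, wAc×1, waC×1, wac×1
wwAaCc gametes: wAC×2, wAc×2, waC×2, wac×2
WwAaCc×wwAaCc grid (8·8=64): WwAACC=2 WwAACc=4 WwAAcc=2 WwAaCC=4 WwAaCc=8 WwAacc=4 WwaaCC=2 WwaaCc=4 Wwaacc=2 wwAACC=2 wwAACc=4 wwAAcc=2 wwAaCC=4 wwAaCc=8 wwAacc=4 wwaaCC=2 wwaaCc=4 wwaacc=2
W_ A_ cc hits 6/64; gcd=2; 6÷2/64÷2 = 3/32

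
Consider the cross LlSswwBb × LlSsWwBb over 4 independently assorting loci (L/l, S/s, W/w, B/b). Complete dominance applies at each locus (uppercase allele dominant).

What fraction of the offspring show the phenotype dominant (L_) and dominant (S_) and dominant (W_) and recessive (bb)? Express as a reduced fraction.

P(L_ S_ W_ bb) = 9/128

LlSswwBb gametes: LSwB×2, LSwb×2, LswB×2, Lswb×2, lSwB×2, lSwb×2, lswB×2, lswb×2
LlSsWwBb gametes: LSWB×1, LSWb×1, LSwB×1, LSwb×1, LsWB×1, LsWb×1, LswB×1, Lswb×1, lSWB×1, lSWb×1, lSwB×1, lSwb×1, lsWB×1, lsWb×1, lswB×1, lswb×1
LlSswwBb×LlSsWwBb grid (16·16=256): LLSSWwBB=2 LLSSWwBb=4 LLSSWwbb=2 LLSSwwBB=2 LLSSwwBb=4 LLSSwwbb=2 LLSsWwBB=4 LLSsWwBb=8 LLSsWwbb=4 LLSswwBB=4 LLSswwBb=8 LLSswwbb=4 LLssWwBB=2 LLssWwBb=4 LLssWwbb=2 LLsswwBB=2 LLsswwBb=4 LLsswwbb=2 LlSSWwBB=4 LlSSWwBb=8 LlSSWwbb=4 LlSSwwBB=4 LlSSwwBb=8 LlSSwwbb=4 LlSsWwBB=8 LlSsWwBb=16 LlSsWwbb=8 LlSswwBB=8 LlSswwBb=16 LlSswwbb=8 LlssWwBB=4 LlssWwBb=8 LlssWwbb=4 LlsswwBB=4 LlsswwBb=8 Llsswwbb=4 llSSWwBB=2 llSSWwBb=4 llSSWwbb=2 llSSwwBB=2 llSSwwBb=4 llSSwwbb=2 llSsWwBB=4 llSsWwBb=8 llSsWwbb=4 llSswwBB=4 llSswwBb=8 llSswwbb=4 llssWwBB=2 llssWwBb=4 llssWwbb=2 llsswwBB=2 llsswwBb=4 llsswwbb=2
L_ S_ W_ bb hits 18/256; gcd=2; 18÷2/256÷2 = 9/128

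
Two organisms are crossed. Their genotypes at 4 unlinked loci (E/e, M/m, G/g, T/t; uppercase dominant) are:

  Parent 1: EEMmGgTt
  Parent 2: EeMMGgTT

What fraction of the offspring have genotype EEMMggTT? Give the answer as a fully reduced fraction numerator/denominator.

P(EEMMggTT) = 1/32

EEMmGgTt gametes: EMGT×2, EMGt×2, EMgT×2, EMgt×2, EmGT×2, EmGt×2, EmgT×2, Emgt×2
EeMMGgTT gametes: EMGT×4, EMgT×4, eMGT×4, eMgT×4
EEMmGgTt×EeMMGgTT grid (16·16=256): EEMMGGTT=8 EEMMGGTt=8 EEMMGgTT=16 EEMMGgTt=16 EEMMggTT=8 EEMMggTt=8 EEMmGGTT=8 EEMmGGTt=8 EEMmGgTT=16 EEMmGgTt=16 EEMmggTT=8 EEMmggTt=8 EeMMGGTT=8 EeMMGGTt=8 EeMMGgTT=16 EeMMGgTt=16 EeMMggTT=8 EeMMggTt=8 EeMmGGTT=8 EeMmGGTt=8 EeMmGgTT=16 EeMmGgTt=16 EeMmggTT=8 EeMmggTt=8
EEMMggTT hits 8/256; gcd=8; 8÷8/256÷8 = 1/32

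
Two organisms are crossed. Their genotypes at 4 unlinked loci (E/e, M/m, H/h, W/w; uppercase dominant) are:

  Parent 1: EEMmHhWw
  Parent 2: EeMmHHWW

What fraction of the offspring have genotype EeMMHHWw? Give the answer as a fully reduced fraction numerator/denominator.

P(EeMMHHWw) = 1/32

EEMmHhWw gametes: EMHW×2, EMHw×2, EMhW×2, EMhw×2, EmHW×2, EmHw×2, EmhW×2, Emhw×2
EeMmHHWW gametes: EMHW×4, EmHW×4, eMHW×4, emHW×4
EEMmHhWw×EeMmHHWW grid (16·16=256): EEMMHHWW=8 EEMMHHWw=8 EEMMHhWW=8 EEMMHhWw=8 EEMmHHWW=16 EEMmHHWw=16 EEMmHhWW=16 EEMmHhWw=16 EEmmHHWW=8 EEmmHHWw=8 EEmmHhWW=8 EEmmHhWw=8 EeMMHHWW=8 EeMMHHWw=8 EeMMHhWW=8 EeMMHhWw=8 EeMmHHWW=16 EeMmHHWw=16 EeMmHhWW=16 EeMmHhWw=16 EemmHHWW=8 EemmHHWw=8 EemmHhWW=8 EemmHhWw=8
EeMMHHWw hits 8/256; gcd=8; 8÷8/256÷8 = 1/32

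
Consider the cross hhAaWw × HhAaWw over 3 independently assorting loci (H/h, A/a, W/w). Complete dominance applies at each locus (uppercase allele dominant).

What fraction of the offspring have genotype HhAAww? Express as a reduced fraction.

P(HhAAww) = 1/32

hhAaWw gametes: hAW×2, hAw×2, haW×2, haw×2
HhAaWw gametes: HAW×1, HAw×1, HaW×1, Haw×1, hAW×1, hAw×1, haW×1, haw×1
hhAaWw×HhAaWw grid (8·8=64): HhAAWW=2 HhAAWw=4 HhAAww=2 HhAaWW=4 HhAaWw=8 HhAaww=4 HhaaWW=2 HhaaWw=4 Hhaaww=2 hhAAWW=2 hhAAWw=4 hhAAww=2 hhAaWW=4 hhAaWw=8 hhAaww=4 hhaaWW=2 hhaaWw=4 hhaaww=2
HhAAww hits 2/64; gcd=2; 2÷2/64÷2 = 1/32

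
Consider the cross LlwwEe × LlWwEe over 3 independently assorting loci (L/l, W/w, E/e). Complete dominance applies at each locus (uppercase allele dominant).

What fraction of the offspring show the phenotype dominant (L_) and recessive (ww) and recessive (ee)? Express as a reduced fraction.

P(L_ ww ee) = 3/32

LlwwEe gametes: LwE×2, Lwe×2, lwE×2, lwe×2
LlWwEe gametes: LWE×1, LWe×1, LwE×1, Lwe×1, lWE×1, lWe×1, lwE×1, lwe×1
LlwwEe×LlWwEe grid (8·8=64): LLWwEE=2 LLWwEe=4 LLWwee=2 LLwwEE=2 LLwwEe=4 LLwwee=2 LlWwEE=4 LlWwEe=8 LlWwee=4 LlwwEE=4 LlwwEe=8 Llwwee=4 llWwEE=2 llWwEe=4 llWwee=2 llwwEE=2 llwwEe=4 llwwee=2
L_ ww ee hits 6/64; gcd=2; 6÷2/64÷2 = 3/32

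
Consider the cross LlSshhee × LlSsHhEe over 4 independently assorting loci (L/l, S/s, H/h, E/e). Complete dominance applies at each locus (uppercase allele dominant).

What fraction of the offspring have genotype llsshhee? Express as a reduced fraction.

P(llsshhee) = 1/64

LlSshhee gametes: LShe×4, Lshe×4, lShe×4, lshe×4
LlSsHhEe gametes: LSHE×1, LSHe×1, LShE×1, LShe×1, LsHE×1, LsHe×1, LshE×1, Lshe×1, lSHE×1, lSHe×1, lShE×1, lShe×1, lsHE×1, lsHe×1, lshE×1, lshe×1
LlSshhee×LlSsHhEe grid (16·16=256): LLSSHhEe=4 LLSSHhee=4 LLSShhEe=4 LLSShhee=4 LLSsHhEe=8 LLSsHhee=8 LLSshhEe=8 LLSshhee=8 LLssHhEe=4 LLssHhee=4 LLsshhEe=4 LLsshhee=4 LlSSHhEe=8 LlSSHhee=8 LlSShhEe=8 LlSShhee=8 LlSsHhEe=16 LlSsHhee=16 LlSshhEe=16 LlSshhee=16 LlssHhEe=8 LlssHhee=8 LlsshhEe=8 Llsshhee=8 llSSHhEe=4 llSSHhee=4 llSShhEe=4 llSShhee=4 llSsHhEe=8 llSsHhee=8 llSshhEe=8 llSshhee=8 llssHhEe=4 llssHhee=4 llsshhEe=4 llsshhee=4
llsshhee hits 4/256; gcd=4; 4÷4/256÷4 = 1/64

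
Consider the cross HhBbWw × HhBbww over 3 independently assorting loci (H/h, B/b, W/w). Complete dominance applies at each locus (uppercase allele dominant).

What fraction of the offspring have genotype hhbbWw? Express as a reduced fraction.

HhBbWw gametes: HBW×1, HBw×1, HbW×1, Hbw×1, hBW×1, hBw×1, hbW×1, hbw×1
HhBbww gametes: HBw×2, Hbw×2, hBw×2, hbw×2
HhBbWw×HhBbww grid (8·8=64): HHBBWw=2 HHBBww=2 HHBbWw=4 HHBbww=4 HHbbWw=2 HHbbww=2 HhBBWw=4 HhBBww=4 HhBbWw=8 HhBbww=8 HhbbWw=4 Hhbbww=4 hhBBWw=2 hhBBww=2 hhBbWw=4 hhBbww=4 hhbbWw=2 hhbbww=2
hhbbWw hits 2/64; gcd=2; 2÷2/64÷2 = 1/32

P(hhbbWw) = 1/32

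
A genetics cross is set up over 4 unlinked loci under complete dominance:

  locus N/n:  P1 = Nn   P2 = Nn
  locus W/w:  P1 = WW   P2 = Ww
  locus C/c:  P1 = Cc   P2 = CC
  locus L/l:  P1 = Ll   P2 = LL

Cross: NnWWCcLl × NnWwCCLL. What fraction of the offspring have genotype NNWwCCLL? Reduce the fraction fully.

P(NNWwCCLL) = 1/32

NnWWCcLl gametes: NWCL×2, NWCl×2, NWcL×2, NWcl×2, nWCL×2, nWCl×2, nWcL×2, nWcl×2
NnWwCCLL gametes: NWCL×4, NwCL×4, nWCL×4, nwCL×4
NnWWCcLl×NnWwCCLL grid (16·16=256): NNWWCCLL=8 NNWWCCLl=8 NNWWCcLL=8 NNWWCcLl=8 NNWwCCLL=8 NNWwCCLl=8 NNWwCcLL=8 NNWwCcLl=8 NnWWCCLL=16 NnWWCCLl=16 NnWWCcLL=16 NnWWCcLl=16 NnWwCCLL=16 NnWwCCLl=16 NnWwCcLL=16 NnWwCcLl=16 nnWWCCLL=8 nnWWCCLl=8 nnWWCcLL=8 nnWWCcLl=8 nnWwCCLL=8 nnWwCCLl=8 nnWwCcLL=8 nnWwCcLl=8
NNWwCCLL hits 8/256; gcd=8; 8÷8/256÷8 = 1/32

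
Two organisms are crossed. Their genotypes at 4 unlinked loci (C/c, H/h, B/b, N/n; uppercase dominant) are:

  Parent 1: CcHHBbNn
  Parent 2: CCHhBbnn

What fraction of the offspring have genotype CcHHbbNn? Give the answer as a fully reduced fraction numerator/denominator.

CcHHBbNn gametes: CHBN×2, CHBn×2, CHbN×2, CHbn×2, cHBN×2, cHBn×2, cHbN×2, cHbn×2
CCHhBbnn gametes: CHBn×4, CHbn×4, ChBn×4, Chbn×4
CcHHBbNn×CCHhBbnn grid (16·16=256): CCHHBBNn=8 CCHHBBnn=8 CCHHBbNn=16 CCHHBbnn=16 CCHHbbNn=8 CCHHbbnn=8 CCHhBBNn=8 CCHhBBnn=8 CCHhBbNn=16 CCHhBbnn=16 CCHhbbNn=8 CCHhbbnn=8 CcHHBBNn=8 CcHHBBnn=8 CcHHBbNn=16 CcHHBbnn=16 CcHHbbNn=8 CcHHbbnn=8 CcHhBBNn=8 CcHhBBnn=8 CcHhBbNn=16 CcHhBbnn=16 CcHhbbNn=8 CcHhbbnn=8
CcHHbbNn hits 8/256; gcd=8; 8÷8/256÷8 = 1/32

P(CcHHbbNn) = 1/32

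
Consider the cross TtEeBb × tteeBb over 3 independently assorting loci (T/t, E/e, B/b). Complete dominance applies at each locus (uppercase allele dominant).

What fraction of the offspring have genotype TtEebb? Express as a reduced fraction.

P(TtEebb) = 1/16

TtEeBb gametes: TEB×1, TEb×1, TeB×1, Teb×1, tEB×1, tEb×1, teB×1, teb×1
tteeBb gametes: teB×4, teb×4
TtEeBb×tteeBb grid (8·8=64): TtEeBB=4 TtEeBb=8 TtEebb=4 TteeBB=4 TteeBb=8 Tteebb=4 ttEeBB=4 ttEeBb=8 ttEebb=4 tteeBB=4 tteeBb=8 tteebb=4
TtEebb hits 4/64; gcd=4; 4÷4/64÷4 = 1/16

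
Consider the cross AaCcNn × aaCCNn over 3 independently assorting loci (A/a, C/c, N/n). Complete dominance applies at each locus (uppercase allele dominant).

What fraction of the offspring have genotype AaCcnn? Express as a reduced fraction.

P(AaCcnn) = 1/16

AaCcNn gametes: ACN×1, ACn×1, AcN×1, Acn×1, aCN×1, aCn×1, acN×1, acn×1
aaCCNn gametes: aCN×4, aCn×4
AaCcNn×aaCCNn grid (8·8=64): AaCCNN=4 AaCCNn=8 AaCCnn=4 AaCcNN=4 AaCcNn=8 AaCcnn=4 aaCCNN=4 aaCCNn=8 aaCCnn=4 aaCcNN=4 aaCcNn=8 aaCcnn=4
AaCcnn hits 4/64; gcd=4; 4÷4/64÷4 = 1/16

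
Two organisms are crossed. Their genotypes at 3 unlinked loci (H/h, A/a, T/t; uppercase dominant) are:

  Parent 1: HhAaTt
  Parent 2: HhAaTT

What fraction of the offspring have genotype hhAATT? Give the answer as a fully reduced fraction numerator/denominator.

P(hhAATT) = 1/32

HhAaTt gametes: HAT×1, HAt×1, HaT×1, Hat×1, hAT×1, hAt×1, haT×1, hat×1
HhAaTT gametes: HAT×2, HaT×2, hAT×2, haT×2
HhAaTt×HhAaTT grid (8·8=64): HHAATT=2 HHAATt=2 HHAaTT=4 HHAaTt=4 HHaaTT=2 HHaaTt=2 HhAATT=4 HhAATt=4 HhAaTT=8 HhAaTt=8 HhaaTT=4 HhaaTt=4 hhAATT=2 hhAATt=2 hhAaTT=4 hhAaTt=4 hhaaTT=2 hhaaTt=2
hhAATT hits 2/64; gcd=2; 2÷2/64÷2 = 1/32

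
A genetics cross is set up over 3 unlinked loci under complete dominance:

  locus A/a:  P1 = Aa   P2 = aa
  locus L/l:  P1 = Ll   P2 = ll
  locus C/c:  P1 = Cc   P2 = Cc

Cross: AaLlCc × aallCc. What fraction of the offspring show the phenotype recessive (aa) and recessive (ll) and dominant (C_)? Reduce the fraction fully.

P(aa ll C_) = 3/16

AaLlCc gametes: ALC×1, ALc×1, AlC×1, Alc×1, aLC×1, aLc×1, alC×1, alc×1
aallCc gametes: alC×4, alc×4
AaLlCc×aallCc grid (8·8=64): AaLlCC=4 AaLlCc=8 AaLlcc=4 AallCC=4 AallCc=8 Aallcc=4 aaLlCC=4 aaLlCc=8 aaLlcc=4 aallCC=4 aallCc=8 aallcc=4
aa ll C_ hits 12/64; gcd=4; 12÷4/64÷4 = 3/16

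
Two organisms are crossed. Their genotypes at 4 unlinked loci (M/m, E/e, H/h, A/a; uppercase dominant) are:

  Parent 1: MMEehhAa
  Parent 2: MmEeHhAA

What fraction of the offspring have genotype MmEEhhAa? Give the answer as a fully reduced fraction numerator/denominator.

MMEehhAa gametes: MEhA×4, MEha×4, MehA×4, Meha×4
MmEeHhAA gametes: MEHA×2, MEhA×2, MeHA×2, MehA×2, mEHA×2, mEhA×2, meHA×2, mehA×2
MMEehhAa×MmEeHhAA grid (16·16=256): MMEEHhAA=8 MMEEHhAa=8 MMEEhhAA=8 MMEEhhAa=8 MMEeHhAA=16 MMEeHhAa=16 MMEehhAA=16 MMEehhAa=16 MMeeHhAA=8 MMeeHhAa=8 MMeehhAA=8 MMeehhAa=8 MmEEHhAA=8 MmEEHhAa=8 MmEEhhAA=8 MmEEhhAa=8 MmEeHhAA=16 MmEeHhAa=16 MmEehhAA=16 MmEehhAa=16 MmeeHhAA=8 MmeeHhAa=8 MmeehhAA=8 MmeehhAa=8
MmEEhhAa hits 8/256; gcd=8; 8÷8/256÷8 = 1/32

P(MmEEhhAa) = 1/32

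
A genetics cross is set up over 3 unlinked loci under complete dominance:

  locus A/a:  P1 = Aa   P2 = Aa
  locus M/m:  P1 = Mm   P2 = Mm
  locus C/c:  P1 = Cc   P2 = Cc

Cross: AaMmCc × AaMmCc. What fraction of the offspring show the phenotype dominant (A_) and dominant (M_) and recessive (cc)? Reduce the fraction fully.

AaMmCc gametes: AMC×1, AMc×1, AmC×1, Amc×1, aMC×1, aMc×1, amC×1, amc×1
AaMmCc gametes: AMC×1, AMc×1, AmC×1, Amc×1, aMC×1, aMc×1, amC×1, amc×1
AaMmCc×AaMmCc grid (8·8=64): AAMMCC=1 AAMMCc=2 AAMMcc=1 AAMmCC=2 AAMmCc=4 AAMmcc=2 AAmmCC=1 AAmmCc=2 AAmmcc=1 AaMMCC=2 AaMMCc=4 AaMMcc=2 AaMmCC=4 AaMmCc=8 AaMmcc=4 AammCC=2 AammCc=4 Aammcc=2 aaMMCC=1 aaMMCc=2 aaMMcc=1 aaMmCC=2 aaMmCc=4 aaMmcc=2 aammCC=1 aammCc=2 aammcc=1
A_ M_ cc hits 9/64; gcd=1; 9÷1/64÷1 = 9/64

P(A_ M_ cc) = 9/64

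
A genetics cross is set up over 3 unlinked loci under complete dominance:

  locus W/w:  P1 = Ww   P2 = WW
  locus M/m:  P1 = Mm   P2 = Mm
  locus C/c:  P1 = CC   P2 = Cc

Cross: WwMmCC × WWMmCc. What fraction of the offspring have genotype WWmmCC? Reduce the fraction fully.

P(WWmmCC) = 1/16

WwMmCC gametes: WMC×2, WmC×2, wMC×2, wmC×2
WWMmCc gametes: WMC×2, WMc×2, WmC×2, Wmc×2
WwMmCC×WWMmCc grid (8·8=64): WWMMCC=4 WWMMCc=4 WWMmCC=8 WWMmCc=8 WWmmCC=4 WWmmCc=4 WwMMCC=4 WwMMCc=4 WwMmCC=8 WwMmCc=8 WwmmCC=4 WwmmCc=4
WWmmCC hits 4/64; gcd=4; 4÷4/64÷4 = 1/16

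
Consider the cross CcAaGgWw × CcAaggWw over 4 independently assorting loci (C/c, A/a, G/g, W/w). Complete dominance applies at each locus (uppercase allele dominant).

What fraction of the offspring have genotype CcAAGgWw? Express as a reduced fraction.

P(CcAAGgWw) = 1/32

CcAaGgWw gametes: CAGW×1, CAGw×1, CAgW×1, CAgw×1, CaGW×1, CaGw×1, CagW×1, Cagw×1, cAGW×1, cAGw×1, cAgW×1, cAgw×1, caGW×1, caGw×1, cagW×1, cagw×1
CcAaggWw gametes: CAgW×2, CAgw×2, CagW×2, Cagw×2, cAgW×2, cAgw×2, cagW×2, cagw×2
CcAaGgWw×CcAaggWw grid (16·16=256): CCAAGgWW=2 CCAAGgWw=4 CCAAGgww=2 CCAAggWW=2 CCAAggWw=4 CCAAggww=2 CCAaGgWW=4 CCAaGgWw=8 CCAaGgww=4 CCAaggWW=4 CCAaggWw=8 CCAaggww=4 CCaaGgWW=2 CCaaGgWw=4 CCaaGgww=2 CCaaggWW=2 CCaaggWw=4 CCaaggww=2 CcAAGgWW=4 CcAAGgWw=8 CcAAGgww=4 CcAAggWW=4 CcAAggWw=8 CcAAggww=4 CcAaGgWW=8 CcAaGgWw=16 CcAaGgww=8 CcAaggWW=8 CcAaggWw=16 CcAaggww=8 CcaaGgWW=4 CcaaGgWw=8 CcaaGgww=4 CcaaggWW=4 CcaaggWw=8 Ccaaggww=4 ccAAGgWW=2 ccAAGgWw=4 ccAAGgww=2 ccAAggWW=2 ccAAggWw=4 ccAAggww=2 ccAaGgWW=4 ccAaGgWw=8 ccAaGgww=4 ccAaggWW=4 ccAaggWw=8 ccAaggww=4 ccaaGgWW=2 ccaaGgWw=4 ccaaGgww=2 ccaaggWW=2 ccaaggWw=4 ccaaggww=2
CcAAGgWw hits 8/256; gcd=8; 8÷8/256÷8 = 1/32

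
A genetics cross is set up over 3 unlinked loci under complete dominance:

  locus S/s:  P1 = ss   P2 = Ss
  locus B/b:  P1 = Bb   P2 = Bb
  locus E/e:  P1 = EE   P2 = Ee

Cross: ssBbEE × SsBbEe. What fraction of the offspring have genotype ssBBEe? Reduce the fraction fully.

P(ssBBEe) = 1/16

ssBbEE gametes: sBE×4, sbE×4
SsBbEe gametes: SBE×1, SBe×1, SbE×1, Sbe×1, sBE×1, sBe×1, sbE×1, sbe×1
ssBbEE×SsBbEe grid (8·8=64): SsBBEE=4 SsBBEe=4 SsBbEE=8 SsBbEe=8 SsbbEE=4 SsbbEe=4 ssBBEE=4 ssBBEe=4 ssBbEE=8 ssBbEe=8 ssbbEE=4 ssbbEe=4
ssBBEe hits 4/64; gcd=4; 4÷4/64÷4 = 1/16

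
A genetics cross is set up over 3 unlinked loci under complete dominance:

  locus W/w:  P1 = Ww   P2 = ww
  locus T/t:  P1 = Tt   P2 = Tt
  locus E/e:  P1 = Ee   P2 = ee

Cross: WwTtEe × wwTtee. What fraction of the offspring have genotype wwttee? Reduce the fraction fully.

WwTtEe gametes: WTE×1, WTe×1, WtE×1, Wte×1, wTE×1, wTe×1, wtE×1, wte×1
wwTtee gametes: wTe×4, wte×4
WwTtEe×wwTtee grid (8·8=64): WwTTEe=4 WwTTee=4 WwTtEe=8 WwTtee=8 WwttEe=4 Wwttee=4 wwTTEe=4 wwTTee=4 wwTtEe=8 wwTtee=8 wwttEe=4 wwttee=4
wwttee hits 4/64; gcd=4; 4÷4/64÷4 = 1/16

P(wwttee) = 1/16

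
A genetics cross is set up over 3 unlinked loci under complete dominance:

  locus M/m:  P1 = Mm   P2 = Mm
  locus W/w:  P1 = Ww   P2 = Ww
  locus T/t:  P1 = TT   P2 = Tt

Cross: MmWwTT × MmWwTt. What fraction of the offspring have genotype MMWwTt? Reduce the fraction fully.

P(MMWwTt) = 1/16

MmWwTT gametes: MWT×2, MwT×2, mWT×2, mwT×2
MmWwTt gametes: MWT×1, MWt×1, MwT×1, Mwt×1, mWT×1, mWt×1, mwT×1, mwt×1
MmWwTT×MmWwTt grid (8·8=64): MMWWTT=2 MMWWTt=2 MMWwTT=4 MMWwTt=4 MMwwTT=2 MMwwTt=2 MmWWTT=4 MmWWTt=4 MmWwTT=8 MmWwTt=8 MmwwTT=4 MmwwTt=4 mmWWTT=2 mmWWTt=2 mmWwTT=4 mmWwTt=4 mmwwTT=2 mmwwTt=2
MMWwTt hits 4/64; gcd=4; 4÷4/64÷4 = 1/16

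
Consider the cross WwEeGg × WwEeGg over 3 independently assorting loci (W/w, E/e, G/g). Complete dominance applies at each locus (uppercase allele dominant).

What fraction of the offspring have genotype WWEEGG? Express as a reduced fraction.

WwEeGg gametes: WEG×1, WEg×1, WeG×1, Weg×1, wEG×1, wEg×1, weG×1, weg×1
WwEeGg gametes: WEG×1, WEg×1, WeG×1, Weg×1, wEG×1, wEg×1, weG×1, weg×1
WwEeGg×WwEeGg grid (8·8=64): WWEEGG=1 WWEEGg=2 WWEEgg=1 WWEeGG=2 WWEeGg=4 WWEegg=2 WWeeGG=1 WWeeGg=2 WWeegg=1 WwEEGG=2 WwEEGg=4 WwEEgg=2 WwEeGG=4 WwEeGg=8 WwEegg=4 WweeGG=2 WweeGg=4 Wweegg=2 wwEEGG=1 wwEEGg=2 wwEEgg=1 wwEeGG=2 wwEeGg=4 wwEegg=2 wweeGG=1 wweeGg=2 wweegg=1
WWEEGG hits 1/64; gcd=1; 1÷1/64÷1 = 1/64

P(WWEEGG) = 1/64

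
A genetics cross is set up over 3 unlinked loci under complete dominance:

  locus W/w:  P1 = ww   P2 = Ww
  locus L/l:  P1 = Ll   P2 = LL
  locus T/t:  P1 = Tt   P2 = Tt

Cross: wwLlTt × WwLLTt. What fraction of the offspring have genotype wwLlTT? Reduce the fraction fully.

wwLlTt gametes: wLT×2, wLt×2, wlT×2, wlt×2
WwLLTt gametes: WLT×2, WLt×2, wLT×2, wLt×2
wwLlTt×WwLLTt grid (8·8=64): WwLLTT=4 WwLLTt=8 WwLLtt=4 WwLlTT=4 WwLlTt=8 WwLltt=4 wwLLTT=4 wwLLTt=8 wwLLtt=4 wwLlTT=4 wwLlTt=8 wwLltt=4
wwLlTT hits 4/64; gcd=4; 4÷4/64÷4 = 1/16

P(wwLlTT) = 1/16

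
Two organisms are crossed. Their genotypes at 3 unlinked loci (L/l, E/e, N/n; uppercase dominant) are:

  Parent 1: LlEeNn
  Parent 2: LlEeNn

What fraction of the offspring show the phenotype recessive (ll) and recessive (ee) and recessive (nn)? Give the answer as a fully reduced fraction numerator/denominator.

P(ll ee nn) = 1/64

LlEeNn gametes: LEN×1, LEn×1, LeN×1, Len×1, lEN×1, lEn×1, leN×1, len×1
LlEeNn gametes: LEN×1, LEn×1, LeN×1, Len×1, lEN×1, lEn×1, leN×1, len×1
LlEeNn×LlEeNn grid (8·8=64): LLEENN=1 LLEENn=2 LLEEnn=1 LLEeNN=2 LLEeNn=4 LLEenn=2 LLeeNN=1 LLeeNn=2 LLeenn=1 LlEENN=2 LlEENn=4 LlEEnn=2 LlEeNN=4 LlEeNn=8 LlEenn=4 LleeNN=2 LleeNn=4 Lleenn=2 llEENN=1 llEENn=2 llEEnn=1 llEeNN=2 llEeNn=4 llEenn=2 lleeNN=1 lleeNn=2 lleenn=1
ll ee nn hits 1/64; gcd=1; 1÷1/64÷1 = 1/64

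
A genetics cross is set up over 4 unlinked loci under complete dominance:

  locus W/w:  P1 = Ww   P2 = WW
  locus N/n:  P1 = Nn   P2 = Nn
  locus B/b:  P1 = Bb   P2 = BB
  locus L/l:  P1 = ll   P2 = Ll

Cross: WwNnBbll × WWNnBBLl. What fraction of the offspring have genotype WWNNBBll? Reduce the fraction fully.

P(WWNNBBll) = 1/32

WwNnBbll gametes: WNBl×2, WNbl×2, WnBl×2, Wnbl×2, wNBl×2, wNbl×2, wnBl×2, wnbl×2
WWNnBBLl gametes: WNBL×4, WNBl×4, WnBL×4, WnBl×4
WwNnBbll×WWNnBBLl grid (16·16=256): WWNNBBLl=8 WWNNBBll=8 WWNNBbLl=8 WWNNBbll=8 WWNnBBLl=16 WWNnBBll=16 WWNnBbLl=16 WWNnBbll=16 WWnnBBLl=8 WWnnBBll=8 WWnnBbLl=8 WWnnBbll=8 WwNNBBLl=8 WwNNBBll=8 WwNNBbLl=8 WwNNBbll=8 WwNnBBLl=16 WwNnBBll=16 WwNnBbLl=16 WwNnBbll=16 WwnnBBLl=8 WwnnBBll=8 WwnnBbLl=8 WwnnBbll=8
WWNNBBll hits 8/256; gcd=8; 8÷8/256÷8 = 1/32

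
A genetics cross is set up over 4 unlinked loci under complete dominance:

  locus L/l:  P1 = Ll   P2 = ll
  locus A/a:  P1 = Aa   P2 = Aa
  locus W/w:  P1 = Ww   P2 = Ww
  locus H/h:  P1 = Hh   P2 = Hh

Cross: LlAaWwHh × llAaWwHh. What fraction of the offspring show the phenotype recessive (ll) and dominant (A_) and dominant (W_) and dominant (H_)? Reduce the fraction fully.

P(ll A_ W_ H_) = 27/128

LlAaWwHh gametes: LAWH×1, LAWh×1, LAwH×1, LAwh×1, LaWH×1, LaWh×1, LawH×1, Lawh×1, lAWH×1, lAWh×1, lAwH×1, lAwh×1, laWH×1, laWh×1, lawH×1, lawh×1
llAaWwHh gametes: lAWH×2, lAWh×2, lAwH×2, lAwh×2, laWH×2, laWh×2, lawH×2, lawh×2
LlAaWwHh×llAaWwHh grid (16·16=256): LlAAWWHH=2 LlAAWWHh=4 LlAAWWhh=2 LlAAWwHH=4 LlAAWwHh=8 LlAAWwhh=4 LlAAwwHH=2 LlAAwwHh=4 LlAAwwhh=2 LlAaWWHH=4 LlAaWWHh=8 LlAaWWhh=4 LlAaWwHH=8 LlAaWwHh=16 LlAaWwhh=8 LlAawwHH=4 LlAawwHh=8 LlAawwhh=4 LlaaWWHH=2 LlaaWWHh=4 LlaaWWhh=2 LlaaWwHH=4 LlaaWwHh=8 LlaaWwhh=4 LlaawwHH=2 LlaawwHh=4 Llaawwhh=2 llAAWWHH=2 llAAWWHh=4 llAAWWhh=2 llAAWwHH=4 llAAWwHh=8 llAAWwhh=4 llAAwwHH=2 llAAwwHh=4 llAAwwhh=2 llAaWWHH=4 llAaWWHh=8 llAaWWhh=4 llAaWwHH=8 llAaWwHh=16 llAaWwhh=8 llAawwHH=4 llAawwHh=8 llAawwhh=4 llaaWWHH=2 llaaWWHh=4 llaaWWhh=2 llaaWwHH=4 llaaWwHh=8 llaaWwhh=4 llaawwHH=2 llaawwHh=4 llaawwhh=2
ll A_ W_ H_ hits 54/256; gcd=2; 54÷2/256÷2 = 27/128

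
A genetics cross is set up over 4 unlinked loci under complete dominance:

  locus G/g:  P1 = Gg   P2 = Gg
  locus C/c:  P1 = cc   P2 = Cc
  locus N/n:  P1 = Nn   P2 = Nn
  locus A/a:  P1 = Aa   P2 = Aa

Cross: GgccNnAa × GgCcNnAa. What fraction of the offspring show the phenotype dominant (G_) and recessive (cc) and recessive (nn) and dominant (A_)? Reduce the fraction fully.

P(G_ cc nn A_) = 9/128

GgccNnAa gametes: GcNA×2, GcNa×2, GcnA×2, Gcna×2, gcNA×2, gcNa×2, gcnA×2, gcna×2
GgCcNnAa gametes: GCNA×1, GCNa×1, GCnA×1, GCna×1, GcNA×1, GcNa×1, GcnA×1, Gcna×1, gCNA×1, gCNa×1, gCnA×1, gCna×1, gcNA×1, gcNa×1, gcnA×1, gcna×1
GgccNnAa×GgCcNnAa grid (16·16=256): GGCcNNAA=2 GGCcNNAa=4 GGCcNNaa=2 GGCcNnAA=4 GGCcNnAa=8 GGCcNnaa=4 GGCcnnAA=2 GGCcnnAa=4 GGCcnnaa=2 GGccNNAA=2 GGccNNAa=4 GGccNNaa=2 GGccNnAA=4 GGccNnAa=8 GGccNnaa=4 GGccnnAA=2 GGccnnAa=4 GGccnnaa=2 GgCcNNAA=4 GgCcNNAa=8 GgCcNNaa=4 GgCcNnAA=8 GgCcNnAa=16 GgCcNnaa=8 GgCcnnAA=4 GgCcnnAa=8 GgCcnnaa=4 GgccNNAA=4 GgccNNAa=8 GgccNNaa=4 GgccNnAA=8 GgccNnAa=16 GgccNnaa=8 GgccnnAA=4 GgccnnAa=8 Ggccnnaa=4 ggCcNNAA=2 ggCcNNAa=4 ggCcNNaa=2 ggCcNnAA=4 ggCcNnAa=8 ggCcNnaa=4 ggCcnnAA=2 ggCcnnAa=4 ggCcnnaa=2 ggccNNAA=2 ggccNNAa=4 ggccNNaa=2 ggccNnAA=4 ggccNnAa=8 ggccNnaa=4 ggccnnAA=2 ggccnnAa=4 ggccnnaa=2
G_ cc nn A_ hits 18/256; gcd=2; 18÷2/256÷2 = 9/128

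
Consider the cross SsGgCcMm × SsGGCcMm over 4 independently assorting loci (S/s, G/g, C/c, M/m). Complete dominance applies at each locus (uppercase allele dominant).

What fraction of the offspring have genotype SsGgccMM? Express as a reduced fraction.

SsGgCcMm gametes: SGCM×1, SGCm×1, SGcM×1, SGcm×1, SgCM×1, SgCm×1, SgcM×1, Sgcm×1, sGCM×1, sGCm×1, sGcM×1, sGcm×1, sgCM×1, sgCm×1, sgcM×1, sgcm×1
SsGGCcMm gametes: SGCM×2, SGCm×2, SGcM×2, SGcm×2, sGCM×2, sGCm×2, sGcM×2, sGcm×2
SsGgCcMm×SsGGCcMm grid (16·16=256): SSGGCCMM=2 SSGGCCMm=4 SSGGCCmm=2 SSGGCcMM=4 SSGGCcMm=8 SSGGCcmm=4 SSGGccMM=2 SSGGccMm=4 SSGGccmm=2 SSGgCCMM=2 SSGgCCMm=4 SSGgCCmm=2 SSGgCcMM=4 SSGgCcMm=8 SSGgCcmm=4 SSGgccMM=2 SSGgccMm=4 SSGgccmm=2 SsGGCCMM=4 SsGGCCMm=8 SsGGCCmm=4 SsGGCcMM=8 SsGGCcMm=16 SsGGCcmm=8 SsGGccMM=4 SsGGccMm=8 SsGGccmm=4 SsGgCCMM=4 SsGgCCMm=8 SsGgCCmm=4 SsGgCcMM=8 SsGgCcMm=16 SsGgCcmm=8 SsGgccMM=4 SsGgccMm=8 SsGgccmm=4 ssGGCCMM=2 ssGGCCMm=4 ssGGCCmm=2 ssGGCcMM=4 ssGGCcMm=8 ssGGCcmm=4 ssGGccMM=2 ssGGccMm=4 ssGGccmm=2 ssGgCCMM=2 ssGgCCMm=4 ssGgCCmm=2 ssGgCcMM=4 ssGgCcMm=8 ssGgCcmm=4 ssGgccMM=2 ssGgccMm=4 ssGgccmm=2
SsGgccMM hits 4/256; gcd=4; 4÷4/256÷4 = 1/64

P(SsGgccMM) = 1/64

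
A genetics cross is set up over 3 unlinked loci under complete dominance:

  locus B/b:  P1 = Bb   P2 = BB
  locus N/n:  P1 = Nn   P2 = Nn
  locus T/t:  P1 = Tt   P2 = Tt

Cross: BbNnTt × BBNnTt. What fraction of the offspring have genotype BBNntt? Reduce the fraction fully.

P(BBNntt) = 1/16

BbNnTt gametes: BNT×1, BNt×1, BnT×1, Bnt×1, bNT×1, bNt×1, bnT×1, bnt×1
BBNnTt gametes: BNT×2, BNt×2, BnT×2, Bnt×2
BbNnTt×BBNnTt grid (8·8=64): BBNNTT=2 BBNNTt=4 BBNNtt=2 BBNnTT=4 BBNnTt=8 BBNntt=4 BBnnTT=2 BBnnTt=4 BBnntt=2 BbNNTT=2 BbNNTt=4 BbNNtt=2 BbNnTT=4 BbNnTt=8 BbNntt=4 BbnnTT=2 BbnnTt=4 Bbnntt=2
BBNntt hits 4/64; gcd=4; 4÷4/64÷4 = 1/16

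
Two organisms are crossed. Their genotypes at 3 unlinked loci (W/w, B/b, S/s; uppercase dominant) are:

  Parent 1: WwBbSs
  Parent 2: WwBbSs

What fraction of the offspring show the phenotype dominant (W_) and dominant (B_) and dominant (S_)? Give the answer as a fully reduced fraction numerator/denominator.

P(W_ B_ S_) = 27/64

WwBbSs gametes: WBS×1, WBs×1, WbS×1, Wbs×1, wBS×1, wBs×1, wbS×1, wbs×1
WwBbSs gametes: WBS×1, WBs×1, WbS×1, Wbs×1, wBS×1, wBs×1, wbS×1, wbs×1
WwBbSs×WwBbSs grid (8·8=64): WWBBSS=1 WWBBSs=2 WWBBss=1 WWBbSS=2 WWBbSs=4 WWBbss=2 WWbbSS=1 WWbbSs=2 WWbbss=1 WwBBSS=2 WwBBSs=4 WwBBss=2 WwBbSS=4 WwBbSs=8 WwBbss=4 WwbbSS=2 WwbbSs=4 Wwbbss=2 wwBBSS=1 wwBBSs=2 wwBBss=1 wwBbSS=2 wwBbSs=4 wwBbss=2 wwbbSS=1 wwbbSs=2 wwbbss=1
W_ B_ S_ hits 27/64; gcd=1; 27÷1/64÷1 = 27/64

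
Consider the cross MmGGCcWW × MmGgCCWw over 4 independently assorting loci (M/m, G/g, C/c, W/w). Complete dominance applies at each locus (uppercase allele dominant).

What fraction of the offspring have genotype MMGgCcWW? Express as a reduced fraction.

MmGGCcWW gametes: MGCW×4, MGcW×4, mGCW×4, mGcW×4
MmGgCCWw gametes: MGCW×2, MGCw×2, MgCW×2, MgCw×2, mGCW×2, mGCw×2, mgCW×2, mgCw×2
MmGGCcWW×MmGgCCWw grid (16·16=256): MMGGCCWW=8 MMGGCCWw=8 MMGGCcWW=8 MMGGCcWw=8 MMGgCCWW=8 MMGgCCWw=8 MMGgCcWW=8 MMGgCcWw=8 MmGGCCWW=16 MmGGCCWw=16 MmGGCcWW=16 MmGGCcWw=16 MmGgCCWW=16 MmGgCCWw=16 MmGgCcWW=16 MmGgCcWw=16 mmGGCCWW=8 mmGGCCWw=8 mmGGCcWW=8 mmGGCcWw=8 mmGgCCWW=8 mmGgCCWw=8 mmGgCcWW=8 mmGgCcWw=8
MMGgCcWW hits 8/256; gcd=8; 8÷8/256÷8 = 1/32

P(MMGgCcWW) = 1/32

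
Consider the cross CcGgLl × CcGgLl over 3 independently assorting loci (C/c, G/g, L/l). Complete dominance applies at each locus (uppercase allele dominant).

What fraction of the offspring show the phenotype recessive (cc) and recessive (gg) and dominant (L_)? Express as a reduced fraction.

CcGgLl gametes: CGL×1, CGl×1, CgL×1, Cgl×1, cGL×1, cGl×1, cgL×1, cgl×1
CcGgLl gametes: CGL×1, CGl×1, CgL×1, Cgl×1, cGL×1, cGl×1, cgL×1, cgl×1
CcGgLl×CcGgLl grid (8·8=64): CCGGLL=1 CCGGLl=2 CCGGll=1 CCGgLL=2 CCGgLl=4 CCGgll=2 CCggLL=1 CCggLl=2 CCggll=1 CcGGLL=2 CcGGLl=4 CcGGll=2 CcGgLL=4 CcGgLl=8 CcGgll=4 CcggLL=2 CcggLl=4 Ccggll=2 ccGGLL=1 ccGGLl=2 ccGGll=1 ccGgLL=2 ccGgLl=4 ccGgll=2 ccggLL=1 ccggLl=2 ccggll=1
cc gg L_ hits 3/64; gcd=1; 3÷1/64÷1 = 3/64

P(cc gg L_) = 3/64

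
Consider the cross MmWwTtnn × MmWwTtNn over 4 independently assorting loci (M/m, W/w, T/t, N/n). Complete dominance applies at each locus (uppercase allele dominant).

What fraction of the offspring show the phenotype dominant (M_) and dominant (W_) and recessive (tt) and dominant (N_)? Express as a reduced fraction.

P(M_ W_ tt N_) = 9/128

MmWwTtnn gametes: MWTn×2, MWtn×2, MwTn×2, Mwtn×2, mWTn×2, mWtn×2, mwTn×2, mwtn×2
MmWwTtNn gametes: MWTN×1, MWTn×1, MWtN×1, MWtn×1, MwTN×1, MwTn×1, MwtN×1, Mwtn×1, mWTN×1, mWTn×1, mWtN×1, mWtn×1, mwTN×1, mwTn×1, mwtN×1, mwtn×1
MmWwTtnn×MmWwTtNn grid (16·16=256): MMWWTTNn=2 MMWWTTnn=2 MMWWTtNn=4 MMWWTtnn=4 MMWWttNn=2 MMWWttnn=2 MMWwTTNn=4 MMWwTTnn=4 MMWwTtNn=8 MMWwTtnn=8 MMWwttNn=4 MMWwttnn=4 MMwwTTNn=2 MMwwTTnn=2 MMwwTtNn=4 MMwwTtnn=4 MMwwttNn=2 MMwwttnn=2 MmWWTTNn=4 MmWWTTnn=4 MmWWTtNn=8 MmWWTtnn=8 MmWWttNn=4 MmWWttnn=4 MmWwTTNn=8 MmWwTTnn=8 MmWwTtNn=16 MmWwTtnn=16 MmWwttNn=8 MmWwttnn=8 MmwwTTNn=4 MmwwTTnn=4 MmwwTtNn=8 MmwwTtnn=8 MmwwttNn=4 Mmwwttnn=4 mmWWTTNn=2 mmWWTTnn=2 mmWWTtNn=4 mmWWTtnn=4 mmWWttNn=2 mmWWttnn=2 mmWwTTNn=4 mmWwTTnn=4 mmWwTtNn=8 mmWwTtnn=8 mmWwttNn=4 mmWwttnn=4 mmwwTTNn=2 mmwwTTnn=2 mmwwTtNn=4 mmwwTtnn=4 mmwwttNn=2 mmwwttnn=2
M_ W_ tt N_ hits 18/256; gcd=2; 18÷2/256÷2 = 9/128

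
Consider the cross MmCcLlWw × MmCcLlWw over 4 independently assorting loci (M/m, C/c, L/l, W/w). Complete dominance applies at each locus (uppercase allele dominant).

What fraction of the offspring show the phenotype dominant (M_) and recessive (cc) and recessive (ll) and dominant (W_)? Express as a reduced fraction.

MmCcLlWw gametes: MCLW×1, MCLw×1, MClW×1, MClw×1, McLW×1, McLw×1, MclW×1, Mclw×1, mCLW×1, mCLw×1, mClW×1, mClw×1, mcLW×1, mcLw×1, mclW×1, mclw×1
MmCcLlWw gametes: MCLW×1, MCLw×1, MClW×1, MClw×1, McLW×1, McLw×1, MclW×1, Mclw×1, mCLW×1, mCLw×1, mClW×1, mClw×1, mcLW×1, mcLw×1, mclW×1, mclw×1
MmCcLlWw×MmCcLlWw grid (16·16=256): MMCCLLWW=1 MMCCLLWw=2 MMCCLLww=1 MMCCLlWW=2 MMCCLlWw=4 MMCCLlww=2 MMCCllWW=1 MMCCllWw=2 MMCCllww=1 MMCcLLWW=2 MMCcLLWw=4 MMCcLLww=2 MMCcLlWW=4 MMCcLlWw=8 MMCcLlww=4 MMCcllWW=2 MMCcllWw=4 MMCcllww=2 MMccLLWW=1 MMccLLWw=2 MMccLLww=1 MMccLlWW=2 MMccLlWw=4 MMccLlww=2 MMccllWW=1 MMccllWw=2 MMccllww=1 MmCCLLWW=2 MmCCLLWw=4 MmCCLLww=2 MmCCLlWW=4 MmCCLlWw=8 MmCCLlww=4 MmCCllWW=2 MmCCllWw=4 MmCCllww=2 MmCcLLWW=4 MmCcLLWw=8 MmCcLLww=4 MmCcLlWW=8 MmCcLlWw=16 MmCcLlww=8 MmCcllWW=4 MmCcllWw=8 MmCcllww=4 MmccLLWW=2 MmccLLWw=4 MmccLLww=2 MmccLlWW=4 MmccLlWw=8 MmccLlww=4 MmccllWW=2 MmccllWw=4 Mmccllww=2 mmCCLLWW=1 mmCCLLWw=2 mmCCLLww=1 mmCCLlWW=2 mmCCLlWw=4 mmCCLlww=2 mmCCllWW=1 mmCCllWw=2 mmCCllww=1 mmCcLLWW=2 mmCcLLWw=4 mmCcLLww=2 mmCcLlWW=4 mmCcLlWw=8 mmCcLlww=4 mmCcllWW=2 mmCcllWw=4 mmCcllww=2 mmccLLWW=1 mmccLLWw=2 mmccLLww=1 mmccLlWW=2 mmccLlWw=4 mmccLlww=2 mmccllWW=1 mmccllWw=2 mmccllww=1
M_ cc ll W_ hits 9/256; gcd=1; 9÷1/256÷1 = 9/256

P(M_ cc ll W_) = 9/256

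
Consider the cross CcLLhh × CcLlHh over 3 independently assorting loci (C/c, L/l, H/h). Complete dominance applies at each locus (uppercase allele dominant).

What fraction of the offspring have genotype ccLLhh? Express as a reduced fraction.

P(ccLLhh) = 1/16

CcLLhh gametes: CLh×4, cLh×4
CcLlHh gametes: CLH×1, CLh×1, ClH×1, Clh×1, cLH×1, cLh×1, clH×1, clh×1
CcLLhh×CcLlHh grid (8·8=64): CCLLHh=4 CCLLhh=4 CCLlHh=4 CCLlhh=4 CcLLHh=8 CcLLhh=8 CcLlHh=8 CcLlhh=8 ccLLHh=4 ccLLhh=4 ccLlHh=4 ccLlhh=4
ccLLhh hits 4/64; gcd=4; 4÷4/64÷4 = 1/16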